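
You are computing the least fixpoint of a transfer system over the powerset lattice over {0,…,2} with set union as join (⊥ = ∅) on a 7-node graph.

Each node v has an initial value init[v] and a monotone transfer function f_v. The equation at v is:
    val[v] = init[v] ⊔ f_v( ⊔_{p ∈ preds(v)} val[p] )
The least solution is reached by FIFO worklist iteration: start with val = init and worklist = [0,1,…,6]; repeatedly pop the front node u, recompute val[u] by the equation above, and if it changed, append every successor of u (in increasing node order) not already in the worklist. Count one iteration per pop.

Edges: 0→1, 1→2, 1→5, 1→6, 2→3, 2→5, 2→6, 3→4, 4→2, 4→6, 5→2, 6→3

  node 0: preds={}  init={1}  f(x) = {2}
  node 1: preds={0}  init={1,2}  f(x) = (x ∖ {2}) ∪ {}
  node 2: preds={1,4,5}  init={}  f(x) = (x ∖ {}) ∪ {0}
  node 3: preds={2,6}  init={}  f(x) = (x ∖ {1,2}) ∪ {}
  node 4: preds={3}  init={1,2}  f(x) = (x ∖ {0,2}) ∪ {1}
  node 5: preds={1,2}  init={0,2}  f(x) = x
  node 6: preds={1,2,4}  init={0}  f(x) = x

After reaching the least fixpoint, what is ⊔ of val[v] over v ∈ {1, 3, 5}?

{0,1,2}

Trace (9 dequeues):
  [1] u=0 | in {} | out {1,2} | prev {1} | push {}
  [2] u=1 | in {1,2} | out {1,2} | ==
  [3] u=2 | in {0,1,2} | out {0,1,2} | prev {} | push {}
  [4] u=3 | in {0,1,2} | out {0} | prev {} | push {}
  [5] u=4 | in {0} | out {1,2} | ==
  [6] u=5 | in {0,1,2} | out {0,1,2} | prev {0,2} | push {2}
  [7] u=6 | in {0,1,2} | out {0,1,2} | prev {0} | push {3}
  [8] u=2 | in {0,1,2} | out {0,1,2} | ==
  [9] u=3 | in {0,1,2} | out {0} | ==

Converged values:
  [0] {1,2}
  [1] {1,2}
  [2] {0,1,2}
  [3] {0}
  [4] {1,2}
  [5] {0,1,2}
  [6] {0,1,2}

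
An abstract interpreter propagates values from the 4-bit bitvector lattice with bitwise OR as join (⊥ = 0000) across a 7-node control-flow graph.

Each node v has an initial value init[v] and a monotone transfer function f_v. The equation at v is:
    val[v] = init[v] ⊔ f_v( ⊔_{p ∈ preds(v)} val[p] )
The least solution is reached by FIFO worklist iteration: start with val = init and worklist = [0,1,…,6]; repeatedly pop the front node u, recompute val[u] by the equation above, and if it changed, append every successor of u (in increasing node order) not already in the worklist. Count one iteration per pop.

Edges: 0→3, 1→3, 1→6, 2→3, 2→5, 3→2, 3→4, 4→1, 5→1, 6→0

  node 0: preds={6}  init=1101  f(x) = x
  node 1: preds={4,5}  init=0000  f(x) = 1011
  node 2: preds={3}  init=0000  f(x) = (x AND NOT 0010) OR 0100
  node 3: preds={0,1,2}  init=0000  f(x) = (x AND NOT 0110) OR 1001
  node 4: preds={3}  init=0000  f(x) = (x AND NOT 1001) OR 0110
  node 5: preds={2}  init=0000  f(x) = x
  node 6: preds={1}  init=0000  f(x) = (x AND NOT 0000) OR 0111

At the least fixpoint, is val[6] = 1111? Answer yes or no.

Trace (13 dequeues):
  [1] u=0 | in 0000 | out 1101 | ==
  [2] u=1 | in 0000 | out 1011 | prev 0000 | push {}
  [3] u=2 | in 0000 | out 0100 | prev 0000 | push {}
  [4] u=3 | in 1111 | out 1001 | prev 0000 | push {2}
  [5] u=4 | in 1001 | out 0110 | prev 0000 | push {1}
  [6] u=5 | in 0100 | out 0100 | prev 0000 | push {}
  [7] u=6 | in 1011 | out 1111 | prev 0000 | push {0}
  [8] u=2 | in 1001 | out 1101 | prev 0100 | push {3,5}
  [9] u=1 | in 0110 | out 1011 | ==
  [10] u=0 | in 1111 | out 1111 | prev 1101 | push {}
  [11] u=3 | in 1111 | out 1001 | ==
  [12] u=5 | in 1101 | out 1101 | prev 0100 | push {1}
  [13] u=1 | in 1111 | out 1011 | ==

Converged values:
  [0] 1111
  [1] 1011
  [2] 1101
  [3] 1001
  [4] 0110
  [5] 1101
  [6] 1111

yes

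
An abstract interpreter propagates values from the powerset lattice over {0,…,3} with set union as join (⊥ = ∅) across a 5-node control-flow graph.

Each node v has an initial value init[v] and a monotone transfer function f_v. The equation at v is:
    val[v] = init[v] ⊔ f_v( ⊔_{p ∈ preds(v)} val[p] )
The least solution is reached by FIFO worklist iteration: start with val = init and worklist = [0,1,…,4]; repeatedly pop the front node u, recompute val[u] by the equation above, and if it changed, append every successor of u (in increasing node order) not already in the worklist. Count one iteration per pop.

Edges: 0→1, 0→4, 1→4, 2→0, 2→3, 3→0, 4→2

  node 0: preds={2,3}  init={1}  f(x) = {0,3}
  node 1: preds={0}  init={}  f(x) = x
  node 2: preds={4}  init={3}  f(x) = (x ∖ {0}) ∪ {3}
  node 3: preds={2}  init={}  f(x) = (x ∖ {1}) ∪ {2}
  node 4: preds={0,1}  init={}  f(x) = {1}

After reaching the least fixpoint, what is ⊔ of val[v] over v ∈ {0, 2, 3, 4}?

Iteration log — 9 steps:
  step 1. node 0  ⊔preds={3}  new={0,1,3}  old={1}  +wl: 
  step 2. node 1  ⊔preds={0,1,3}  new={0,1,3}  old={}  +wl: 
  step 3. node 2  ⊔preds={}  new={3}  stable
  step 4. node 3  ⊔preds={3}  new={2,3}  old={}  +wl: 0
  step 5. node 4  ⊔preds={0,1,3}  new={1}  old={}  +wl: 2
  step 6. node 0  ⊔preds={2,3}  new={0,1,3}  stable
  step 7. node 2  ⊔preds={1}  new={1,3}  old={3}  +wl: 0,3
  step 8. node 0  ⊔preds={1,2,3}  new={0,1,3}  stable
  step 9. node 3  ⊔preds={1,3}  new={2,3}  stable

Least fixpoint reached:
  node 0: {0,1,3}
  node 1: {0,1,3}
  node 2: {1,3}
  node 3: {2,3}
  node 4: {1}

{0,1,2,3}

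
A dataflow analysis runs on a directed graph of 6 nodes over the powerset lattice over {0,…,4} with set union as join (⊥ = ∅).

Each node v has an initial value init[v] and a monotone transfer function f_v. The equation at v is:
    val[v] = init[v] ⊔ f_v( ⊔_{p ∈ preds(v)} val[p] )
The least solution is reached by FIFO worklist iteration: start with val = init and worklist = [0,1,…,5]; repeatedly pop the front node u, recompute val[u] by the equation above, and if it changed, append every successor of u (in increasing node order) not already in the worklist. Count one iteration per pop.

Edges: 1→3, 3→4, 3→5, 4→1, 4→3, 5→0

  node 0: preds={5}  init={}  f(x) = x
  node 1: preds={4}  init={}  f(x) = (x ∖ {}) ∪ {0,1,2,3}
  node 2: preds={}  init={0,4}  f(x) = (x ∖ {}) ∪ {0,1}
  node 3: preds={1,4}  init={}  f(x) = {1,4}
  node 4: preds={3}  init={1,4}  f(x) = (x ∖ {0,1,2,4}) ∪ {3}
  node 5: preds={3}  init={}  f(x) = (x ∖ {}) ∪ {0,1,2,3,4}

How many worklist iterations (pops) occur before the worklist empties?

9

Iteration log — 9 steps:
  step 1. node 0  ⊔preds={}  new={}  stable
  step 2. node 1  ⊔preds={1,4}  new={0,1,2,3,4}  old={}  +wl: 
  step 3. node 2  ⊔preds={}  new={0,1,4}  old={0,4}  +wl: 
  step 4. node 3  ⊔preds={0,1,2,3,4}  new={1,4}  old={}  +wl: 
  step 5. node 4  ⊔preds={1,4}  new={1,3,4}  old={1,4}  +wl: 1,3
  step 6. node 5  ⊔preds={1,4}  new={0,1,2,3,4}  old={}  +wl: 0
  step 7. node 1  ⊔preds={1,3,4}  new={0,1,2,3,4}  stable
  step 8. node 3  ⊔preds={0,1,2,3,4}  new={1,4}  stable
  step 9. node 0  ⊔preds={0,1,2,3,4}  new={0,1,2,3,4}  old={}  +wl: 

Least fixpoint reached:
  node 0: {0,1,2,3,4}
  node 1: {0,1,2,3,4}
  node 2: {0,1,4}
  node 3: {1,4}
  node 4: {1,3,4}
  node 5: {0,1,2,3,4}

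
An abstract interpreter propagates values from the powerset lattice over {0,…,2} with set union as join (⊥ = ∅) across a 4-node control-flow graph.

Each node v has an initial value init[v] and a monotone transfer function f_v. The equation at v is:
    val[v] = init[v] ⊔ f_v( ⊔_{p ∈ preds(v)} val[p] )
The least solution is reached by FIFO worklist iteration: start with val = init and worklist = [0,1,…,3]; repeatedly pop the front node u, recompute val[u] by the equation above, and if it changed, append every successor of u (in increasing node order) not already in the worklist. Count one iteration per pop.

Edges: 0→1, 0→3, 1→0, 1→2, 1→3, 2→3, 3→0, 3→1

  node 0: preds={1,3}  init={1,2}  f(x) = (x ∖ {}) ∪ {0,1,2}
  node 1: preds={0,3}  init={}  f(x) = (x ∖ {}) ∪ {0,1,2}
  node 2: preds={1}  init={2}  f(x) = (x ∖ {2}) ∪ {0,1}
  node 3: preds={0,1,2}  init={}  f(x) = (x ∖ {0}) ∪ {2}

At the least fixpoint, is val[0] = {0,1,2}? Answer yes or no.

Worklist (6 pops):
  #1 pop 0: in={} → {0,1,2} (was {1,2}); enqueue []
  #2 pop 1: in={0,1,2} → {0,1,2} (was {}); enqueue [0]
  #3 pop 2: in={0,1,2} → {0,1,2} (was {2}); enqueue []
  #4 pop 3: in={0,1,2} → {1,2} (was {}); enqueue [1]
  #5 pop 0: in={0,1,2} → {0,1,2} (no change)
  #6 pop 1: in={0,1,2} → {0,1,2} (no change)

Fixpoint:
  val[0] = {0,1,2}
  val[1] = {0,1,2}
  val[2] = {0,1,2}
  val[3] = {1,2}

yes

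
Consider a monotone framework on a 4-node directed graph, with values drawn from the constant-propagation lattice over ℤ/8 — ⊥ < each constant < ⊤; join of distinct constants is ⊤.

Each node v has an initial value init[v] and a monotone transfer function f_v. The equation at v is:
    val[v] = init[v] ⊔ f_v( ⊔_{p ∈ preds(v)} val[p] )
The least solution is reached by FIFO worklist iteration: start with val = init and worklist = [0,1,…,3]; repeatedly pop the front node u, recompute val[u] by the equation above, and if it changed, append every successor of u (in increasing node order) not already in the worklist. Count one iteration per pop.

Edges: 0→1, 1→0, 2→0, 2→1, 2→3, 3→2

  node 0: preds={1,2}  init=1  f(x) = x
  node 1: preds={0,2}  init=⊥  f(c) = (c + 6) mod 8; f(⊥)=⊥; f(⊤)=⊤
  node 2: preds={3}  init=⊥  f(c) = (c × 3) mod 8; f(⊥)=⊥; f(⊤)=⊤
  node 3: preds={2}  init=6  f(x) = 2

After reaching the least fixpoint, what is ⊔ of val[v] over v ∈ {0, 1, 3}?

⊤

Iteration log — 10 steps:
  step 1. node 0  ⊔preds=⊥  new=1  stable
  step 2. node 1  ⊔preds=1  new=7  old=⊥  +wl: 0
  step 3. node 2  ⊔preds=6  new=2  old=⊥  +wl: 1
  step 4. node 3  ⊔preds=2  new=⊤  old=6  +wl: 2
  step 5. node 0  ⊔preds=⊤  new=⊤  old=1  +wl: 
  step 6. node 1  ⊔preds=⊤  new=⊤  old=7  +wl: 0
  step 7. node 2  ⊔preds=⊤  new=⊤  old=2  +wl: 1,3
  step 8. node 0  ⊔preds=⊤  new=⊤  stable
  step 9. node 1  ⊔preds=⊤  new=⊤  stable
  step 10. node 3  ⊔preds=⊤  new=⊤  stable

Least fixpoint reached:
  node 0: ⊤
  node 1: ⊤
  node 2: ⊤
  node 3: ⊤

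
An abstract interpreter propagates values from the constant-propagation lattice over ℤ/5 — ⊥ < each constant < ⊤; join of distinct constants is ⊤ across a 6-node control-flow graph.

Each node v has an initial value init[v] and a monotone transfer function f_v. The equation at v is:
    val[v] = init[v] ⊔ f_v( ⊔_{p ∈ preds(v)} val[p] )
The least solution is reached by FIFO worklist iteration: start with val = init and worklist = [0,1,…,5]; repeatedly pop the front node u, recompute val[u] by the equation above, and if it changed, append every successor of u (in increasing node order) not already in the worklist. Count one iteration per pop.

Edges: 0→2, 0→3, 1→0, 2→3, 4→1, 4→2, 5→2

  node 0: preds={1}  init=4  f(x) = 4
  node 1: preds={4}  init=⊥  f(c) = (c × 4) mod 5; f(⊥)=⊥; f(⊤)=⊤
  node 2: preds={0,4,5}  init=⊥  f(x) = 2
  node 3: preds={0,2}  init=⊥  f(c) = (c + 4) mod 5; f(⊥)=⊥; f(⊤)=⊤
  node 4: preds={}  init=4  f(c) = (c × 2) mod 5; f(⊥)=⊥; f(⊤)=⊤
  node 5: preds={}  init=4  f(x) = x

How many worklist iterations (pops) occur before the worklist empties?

Trace (7 dequeues):
  [1] u=0 | in ⊥ | out 4 | ==
  [2] u=1 | in 4 | out 1 | prev ⊥ | push {0}
  [3] u=2 | in 4 | out 2 | prev ⊥ | push {}
  [4] u=3 | in ⊤ | out ⊤ | prev ⊥ | push {}
  [5] u=4 | in ⊥ | out 4 | ==
  [6] u=5 | in ⊥ | out 4 | ==
  [7] u=0 | in 1 | out 4 | ==

Converged values:
  [0] 4
  [1] 1
  [2] 2
  [3] ⊤
  [4] 4
  [5] 4

7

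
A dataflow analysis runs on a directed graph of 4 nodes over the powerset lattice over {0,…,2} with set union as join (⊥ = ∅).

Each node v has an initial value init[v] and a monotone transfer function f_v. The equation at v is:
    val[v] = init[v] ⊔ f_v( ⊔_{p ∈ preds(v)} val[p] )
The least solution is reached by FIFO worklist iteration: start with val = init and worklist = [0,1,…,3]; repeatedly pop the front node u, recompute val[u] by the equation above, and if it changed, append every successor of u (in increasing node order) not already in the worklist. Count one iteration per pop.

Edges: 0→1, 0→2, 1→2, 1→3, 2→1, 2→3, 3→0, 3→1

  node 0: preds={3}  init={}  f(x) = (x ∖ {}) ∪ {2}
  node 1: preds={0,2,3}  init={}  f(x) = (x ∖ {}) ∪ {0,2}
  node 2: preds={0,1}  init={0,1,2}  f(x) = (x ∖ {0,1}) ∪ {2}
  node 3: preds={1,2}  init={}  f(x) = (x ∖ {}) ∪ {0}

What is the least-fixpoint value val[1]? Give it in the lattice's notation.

Worklist (7 pops):
  #1 pop 0: in={} → {2} (was {}); enqueue []
  #2 pop 1: in={0,1,2} → {0,1,2} (was {}); enqueue []
  #3 pop 2: in={0,1,2} → {0,1,2} (no change)
  #4 pop 3: in={0,1,2} → {0,1,2} (was {}); enqueue [0,1]
  #5 pop 0: in={0,1,2} → {0,1,2} (was {2}); enqueue [2]
  #6 pop 1: in={0,1,2} → {0,1,2} (no change)
  #7 pop 2: in={0,1,2} → {0,1,2} (no change)

Fixpoint:
  val[0] = {0,1,2}
  val[1] = {0,1,2}
  val[2] = {0,1,2}
  val[3] = {0,1,2}

{0,1,2}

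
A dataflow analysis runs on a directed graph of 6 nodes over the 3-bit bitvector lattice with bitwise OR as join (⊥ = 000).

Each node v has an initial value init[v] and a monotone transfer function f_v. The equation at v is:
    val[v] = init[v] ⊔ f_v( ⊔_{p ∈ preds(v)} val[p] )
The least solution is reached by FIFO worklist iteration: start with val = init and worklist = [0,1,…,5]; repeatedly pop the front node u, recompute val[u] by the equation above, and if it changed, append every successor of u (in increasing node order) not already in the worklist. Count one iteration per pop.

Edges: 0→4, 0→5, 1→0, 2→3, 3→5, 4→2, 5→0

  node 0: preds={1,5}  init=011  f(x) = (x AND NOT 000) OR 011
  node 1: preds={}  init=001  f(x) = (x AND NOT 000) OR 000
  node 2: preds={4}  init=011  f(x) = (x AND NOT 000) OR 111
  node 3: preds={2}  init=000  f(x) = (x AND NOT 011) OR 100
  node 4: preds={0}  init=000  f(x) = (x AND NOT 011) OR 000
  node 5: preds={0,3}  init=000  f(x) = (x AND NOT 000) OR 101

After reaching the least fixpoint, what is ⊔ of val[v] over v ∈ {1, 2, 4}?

Worklist (10 pops):
  #1 pop 0: in=001 → 011 (no change)
  #2 pop 1: in=000 → 001 (no change)
  #3 pop 2: in=000 → 111 (was 011); enqueue []
  #4 pop 3: in=111 → 100 (was 000); enqueue []
  #5 pop 4: in=011 → 000 (no change)
  #6 pop 5: in=111 → 111 (was 000); enqueue [0]
  #7 pop 0: in=111 → 111 (was 011); enqueue [4,5]
  #8 pop 4: in=111 → 100 (was 000); enqueue [2]
  #9 pop 5: in=111 → 111 (no change)
  #10 pop 2: in=100 → 111 (no change)

Fixpoint:
  val[0] = 111
  val[1] = 001
  val[2] = 111
  val[3] = 100
  val[4] = 100
  val[5] = 111

111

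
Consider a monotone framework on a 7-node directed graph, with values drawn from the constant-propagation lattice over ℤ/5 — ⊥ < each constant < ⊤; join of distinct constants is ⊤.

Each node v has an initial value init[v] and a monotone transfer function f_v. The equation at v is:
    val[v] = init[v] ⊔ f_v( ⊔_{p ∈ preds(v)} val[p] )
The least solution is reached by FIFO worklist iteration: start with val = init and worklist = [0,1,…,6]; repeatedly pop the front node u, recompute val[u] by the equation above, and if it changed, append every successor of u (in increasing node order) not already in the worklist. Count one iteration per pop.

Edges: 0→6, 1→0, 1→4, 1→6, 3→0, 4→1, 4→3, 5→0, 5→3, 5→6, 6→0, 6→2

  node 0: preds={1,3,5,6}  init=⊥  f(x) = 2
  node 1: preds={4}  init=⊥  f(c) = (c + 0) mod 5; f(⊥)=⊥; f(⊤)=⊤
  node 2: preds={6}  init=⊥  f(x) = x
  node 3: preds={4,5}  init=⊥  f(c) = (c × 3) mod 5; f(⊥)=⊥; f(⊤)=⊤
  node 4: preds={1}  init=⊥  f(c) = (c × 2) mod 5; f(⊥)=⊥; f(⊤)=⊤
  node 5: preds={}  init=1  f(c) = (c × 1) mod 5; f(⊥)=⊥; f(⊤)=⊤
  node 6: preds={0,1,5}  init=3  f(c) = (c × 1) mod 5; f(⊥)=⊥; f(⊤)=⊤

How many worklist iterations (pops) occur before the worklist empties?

Iteration log — 9 steps:
  step 1. node 0  ⊔preds=⊤  new=2  old=⊥  +wl: 
  step 2. node 1  ⊔preds=⊥  new=⊥  stable
  step 3. node 2  ⊔preds=3  new=3  old=⊥  +wl: 
  step 4. node 3  ⊔preds=1  new=3  old=⊥  +wl: 0
  step 5. node 4  ⊔preds=⊥  new=⊥  stable
  step 6. node 5  ⊔preds=⊥  new=1  stable
  step 7. node 6  ⊔preds=⊤  new=⊤  old=3  +wl: 2
  step 8. node 0  ⊔preds=⊤  new=2  stable
  step 9. node 2  ⊔preds=⊤  new=⊤  old=3  +wl: 

Least fixpoint reached:
  node 0: 2
  node 1: ⊥
  node 2: ⊤
  node 3: 3
  node 4: ⊥
  node 5: 1
  node 6: ⊤

9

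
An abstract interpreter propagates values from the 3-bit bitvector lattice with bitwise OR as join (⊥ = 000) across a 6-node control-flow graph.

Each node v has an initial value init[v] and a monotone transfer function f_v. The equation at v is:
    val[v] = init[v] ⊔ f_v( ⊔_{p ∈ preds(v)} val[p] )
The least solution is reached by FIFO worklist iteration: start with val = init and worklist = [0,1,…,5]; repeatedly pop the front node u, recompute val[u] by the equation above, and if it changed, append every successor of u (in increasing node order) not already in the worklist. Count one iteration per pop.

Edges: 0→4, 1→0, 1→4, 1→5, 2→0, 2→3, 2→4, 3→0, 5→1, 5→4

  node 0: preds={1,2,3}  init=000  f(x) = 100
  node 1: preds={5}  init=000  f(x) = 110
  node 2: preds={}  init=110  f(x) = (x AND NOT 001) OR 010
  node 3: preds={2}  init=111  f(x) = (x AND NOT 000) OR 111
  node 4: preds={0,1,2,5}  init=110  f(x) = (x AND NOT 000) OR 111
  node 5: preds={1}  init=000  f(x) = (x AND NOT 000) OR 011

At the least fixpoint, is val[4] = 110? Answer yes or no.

no

Trace (9 dequeues):
  [1] u=0 | in 111 | out 100 | prev 000 | push {}
  [2] u=1 | in 000 | out 110 | prev 000 | push {0}
  [3] u=2 | in 000 | out 110 | ==
  [4] u=3 | in 110 | out 111 | ==
  [5] u=4 | in 110 | out 111 | prev 110 | push {}
  [6] u=5 | in 110 | out 111 | prev 000 | push {1,4}
  [7] u=0 | in 111 | out 100 | ==
  [8] u=1 | in 111 | out 110 | ==
  [9] u=4 | in 111 | out 111 | ==

Converged values:
  [0] 100
  [1] 110
  [2] 110
  [3] 111
  [4] 111
  [5] 111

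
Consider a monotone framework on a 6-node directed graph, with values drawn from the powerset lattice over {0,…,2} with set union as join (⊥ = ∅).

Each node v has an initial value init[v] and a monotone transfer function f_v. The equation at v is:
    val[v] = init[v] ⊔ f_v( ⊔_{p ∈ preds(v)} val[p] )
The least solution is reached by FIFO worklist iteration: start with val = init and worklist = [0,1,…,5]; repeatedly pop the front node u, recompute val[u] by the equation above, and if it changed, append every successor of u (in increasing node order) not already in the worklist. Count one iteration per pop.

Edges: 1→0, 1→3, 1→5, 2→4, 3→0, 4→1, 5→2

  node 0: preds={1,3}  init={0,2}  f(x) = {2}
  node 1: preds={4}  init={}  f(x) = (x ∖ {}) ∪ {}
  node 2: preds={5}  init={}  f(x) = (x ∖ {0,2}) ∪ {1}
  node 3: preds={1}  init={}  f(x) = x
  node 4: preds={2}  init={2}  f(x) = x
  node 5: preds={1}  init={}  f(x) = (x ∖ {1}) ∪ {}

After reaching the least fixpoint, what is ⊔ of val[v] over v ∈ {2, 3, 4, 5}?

Iteration log — 13 steps:
  step 1. node 0  ⊔preds={}  new={0,2}  stable
  step 2. node 1  ⊔preds={2}  new={2}  old={}  +wl: 0
  step 3. node 2  ⊔preds={}  new={1}  old={}  +wl: 
  step 4. node 3  ⊔preds={2}  new={2}  old={}  +wl: 
  step 5. node 4  ⊔preds={1}  new={1,2}  old={2}  +wl: 1
  step 6. node 5  ⊔preds={2}  new={2}  old={}  +wl: 2
  step 7. node 0  ⊔preds={2}  new={0,2}  stable
  step 8. node 1  ⊔preds={1,2}  new={1,2}  old={2}  +wl: 0,3,5
  step 9. node 2  ⊔preds={2}  new={1}  stable
  step 10. node 0  ⊔preds={1,2}  new={0,2}  stable
  step 11. node 3  ⊔preds={1,2}  new={1,2}  old={2}  +wl: 0
  step 12. node 5  ⊔preds={1,2}  new={2}  stable
  step 13. node 0  ⊔preds={1,2}  new={0,2}  stable

Least fixpoint reached:
  node 0: {0,2}
  node 1: {1,2}
  node 2: {1}
  node 3: {1,2}
  node 4: {1,2}
  node 5: {2}

{1,2}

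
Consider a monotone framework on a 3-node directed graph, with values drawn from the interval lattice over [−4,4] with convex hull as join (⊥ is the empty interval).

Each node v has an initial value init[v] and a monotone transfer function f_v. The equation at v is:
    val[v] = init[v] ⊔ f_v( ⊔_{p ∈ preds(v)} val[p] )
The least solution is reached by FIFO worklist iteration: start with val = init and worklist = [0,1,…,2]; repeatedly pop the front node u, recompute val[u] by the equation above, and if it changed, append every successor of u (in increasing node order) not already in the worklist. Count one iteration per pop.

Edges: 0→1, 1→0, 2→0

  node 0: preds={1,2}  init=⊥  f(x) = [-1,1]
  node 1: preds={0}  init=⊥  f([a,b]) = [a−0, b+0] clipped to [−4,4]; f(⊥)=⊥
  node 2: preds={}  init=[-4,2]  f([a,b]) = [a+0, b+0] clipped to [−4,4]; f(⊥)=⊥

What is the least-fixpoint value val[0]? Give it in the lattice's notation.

Iteration log — 4 steps:
  step 1. node 0  ⊔preds=[-4,2]  new=[-1,1]  old=⊥  +wl: 
  step 2. node 1  ⊔preds=[-1,1]  new=[-1,1]  old=⊥  +wl: 0
  step 3. node 2  ⊔preds=⊥  new=[-4,2]  stable
  step 4. node 0  ⊔preds=[-4,2]  new=[-1,1]  stable

Least fixpoint reached:
  node 0: [-1,1]
  node 1: [-1,1]
  node 2: [-4,2]

[-1,1]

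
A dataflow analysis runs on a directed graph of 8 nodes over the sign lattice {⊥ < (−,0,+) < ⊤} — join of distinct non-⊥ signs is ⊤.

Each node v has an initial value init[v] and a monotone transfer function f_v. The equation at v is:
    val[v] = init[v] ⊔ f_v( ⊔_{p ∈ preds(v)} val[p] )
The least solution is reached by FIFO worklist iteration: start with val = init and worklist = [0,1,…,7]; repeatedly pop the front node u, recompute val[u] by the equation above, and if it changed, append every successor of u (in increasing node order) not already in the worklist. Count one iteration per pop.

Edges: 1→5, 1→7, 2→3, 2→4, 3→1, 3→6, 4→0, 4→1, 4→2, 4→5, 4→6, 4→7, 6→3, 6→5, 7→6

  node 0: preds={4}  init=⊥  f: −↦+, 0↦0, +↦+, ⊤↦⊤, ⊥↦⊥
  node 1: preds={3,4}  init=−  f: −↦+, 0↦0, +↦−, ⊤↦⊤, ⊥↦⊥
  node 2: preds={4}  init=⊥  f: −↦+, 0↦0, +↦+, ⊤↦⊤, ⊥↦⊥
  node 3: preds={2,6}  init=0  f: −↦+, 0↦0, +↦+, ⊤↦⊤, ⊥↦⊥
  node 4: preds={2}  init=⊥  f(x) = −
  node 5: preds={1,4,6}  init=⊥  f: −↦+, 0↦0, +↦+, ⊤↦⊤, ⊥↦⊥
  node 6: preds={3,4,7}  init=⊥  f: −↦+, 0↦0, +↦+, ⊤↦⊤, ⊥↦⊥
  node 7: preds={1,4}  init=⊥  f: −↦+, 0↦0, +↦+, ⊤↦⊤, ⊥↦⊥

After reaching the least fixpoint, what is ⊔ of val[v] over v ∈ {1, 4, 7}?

⊤

Iteration log — 16 steps:
  step 1. node 0  ⊔preds=⊥  new=⊥  stable
  step 2. node 1  ⊔preds=0  new=⊤  old=−  +wl: 
  step 3. node 2  ⊔preds=⊥  new=⊥  stable
  step 4. node 3  ⊔preds=⊥  new=0  stable
  step 5. node 4  ⊔preds=⊥  new=−  old=⊥  +wl: 0,1,2
  step 6. node 5  ⊔preds=⊤  new=⊤  old=⊥  +wl: 
  step 7. node 6  ⊔preds=⊤  new=⊤  old=⊥  +wl: 3,5
  step 8. node 7  ⊔preds=⊤  new=⊤  old=⊥  +wl: 6
  step 9. node 0  ⊔preds=−  new=+  old=⊥  +wl: 
  step 10. node 1  ⊔preds=⊤  new=⊤  stable
  step 11. node 2  ⊔preds=−  new=+  old=⊥  +wl: 4
  step 12. node 3  ⊔preds=⊤  new=⊤  old=0  +wl: 1
  step 13. node 5  ⊔preds=⊤  new=⊤  stable
  step 14. node 6  ⊔preds=⊤  new=⊤  stable
  step 15. node 4  ⊔preds=+  new=−  stable
  step 16. node 1  ⊔preds=⊤  new=⊤  stable

Least fixpoint reached:
  node 0: +
  node 1: ⊤
  node 2: +
  node 3: ⊤
  node 4: −
  node 5: ⊤
  node 6: ⊤
  node 7: ⊤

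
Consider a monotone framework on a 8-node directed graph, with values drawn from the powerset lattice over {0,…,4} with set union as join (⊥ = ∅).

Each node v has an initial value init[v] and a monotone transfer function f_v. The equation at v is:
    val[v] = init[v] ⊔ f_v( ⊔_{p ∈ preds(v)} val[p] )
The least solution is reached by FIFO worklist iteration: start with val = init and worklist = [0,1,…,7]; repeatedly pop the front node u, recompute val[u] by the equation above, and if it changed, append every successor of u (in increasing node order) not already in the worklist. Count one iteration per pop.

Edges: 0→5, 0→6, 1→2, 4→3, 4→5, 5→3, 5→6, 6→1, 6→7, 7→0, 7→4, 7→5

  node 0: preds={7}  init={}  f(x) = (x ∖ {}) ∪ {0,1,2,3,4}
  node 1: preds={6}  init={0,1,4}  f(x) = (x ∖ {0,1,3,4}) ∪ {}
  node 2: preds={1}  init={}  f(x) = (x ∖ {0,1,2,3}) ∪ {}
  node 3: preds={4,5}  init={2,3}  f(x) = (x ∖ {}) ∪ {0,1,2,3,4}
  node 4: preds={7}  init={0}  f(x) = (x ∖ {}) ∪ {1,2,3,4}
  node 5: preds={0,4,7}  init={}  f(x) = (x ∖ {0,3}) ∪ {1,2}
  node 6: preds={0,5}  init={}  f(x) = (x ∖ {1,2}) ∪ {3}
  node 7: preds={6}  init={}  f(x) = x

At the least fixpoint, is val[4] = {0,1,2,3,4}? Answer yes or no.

Iteration log — 13 steps:
  step 1. node 0  ⊔preds={}  new={0,1,2,3,4}  old={}  +wl: 
  step 2. node 1  ⊔preds={}  new={0,1,4}  stable
  step 3. node 2  ⊔preds={0,1,4}  new={4}  old={}  +wl: 
  step 4. node 3  ⊔preds={0}  new={0,1,2,3,4}  old={2,3}  +wl: 
  step 5. node 4  ⊔preds={}  new={0,1,2,3,4}  old={0}  +wl: 3
  step 6. node 5  ⊔preds={0,1,2,3,4}  new={1,2,4}  old={}  +wl: 
  step 7. node 6  ⊔preds={0,1,2,3,4}  new={0,3,4}  old={}  +wl: 1
  step 8. node 7  ⊔preds={0,3,4}  new={0,3,4}  old={}  +wl: 0,4,5
  step 9. node 3  ⊔preds={0,1,2,3,4}  new={0,1,2,3,4}  stable
  step 10. node 1  ⊔preds={0,3,4}  new={0,1,4}  stable
  step 11. node 0  ⊔preds={0,3,4}  new={0,1,2,3,4}  stable
  step 12. node 4  ⊔preds={0,3,4}  new={0,1,2,3,4}  stable
  step 13. node 5  ⊔preds={0,1,2,3,4}  new={1,2,4}  stable

Least fixpoint reached:
  node 0: {0,1,2,3,4}
  node 1: {0,1,4}
  node 2: {4}
  node 3: {0,1,2,3,4}
  node 4: {0,1,2,3,4}
  node 5: {1,2,4}
  node 6: {0,3,4}
  node 7: {0,3,4}

yes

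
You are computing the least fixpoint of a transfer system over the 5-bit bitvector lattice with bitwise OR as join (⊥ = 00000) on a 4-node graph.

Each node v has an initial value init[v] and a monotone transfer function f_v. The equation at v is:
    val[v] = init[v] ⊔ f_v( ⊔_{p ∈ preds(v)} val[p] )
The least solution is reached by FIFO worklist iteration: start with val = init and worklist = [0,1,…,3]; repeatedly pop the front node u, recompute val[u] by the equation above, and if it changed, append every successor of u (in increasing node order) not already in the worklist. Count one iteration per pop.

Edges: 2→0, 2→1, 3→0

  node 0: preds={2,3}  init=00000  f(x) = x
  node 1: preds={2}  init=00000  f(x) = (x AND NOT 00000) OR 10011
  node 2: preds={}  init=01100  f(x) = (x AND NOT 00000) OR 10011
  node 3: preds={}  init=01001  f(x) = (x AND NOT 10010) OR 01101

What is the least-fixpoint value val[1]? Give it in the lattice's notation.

11111

Iteration log — 6 steps:
  step 1. node 0  ⊔preds=01101  new=01101  old=00000  +wl: 
  step 2. node 1  ⊔preds=01100  new=11111  old=00000  +wl: 
  step 3. node 2  ⊔preds=00000  new=11111  old=01100  +wl: 0,1
  step 4. node 3  ⊔preds=00000  new=01101  old=01001  +wl: 
  step 5. node 0  ⊔preds=11111  new=11111  old=01101  +wl: 
  step 6. node 1  ⊔preds=11111  new=11111  stable

Least fixpoint reached:
  node 0: 11111
  node 1: 11111
  node 2: 11111
  node 3: 01101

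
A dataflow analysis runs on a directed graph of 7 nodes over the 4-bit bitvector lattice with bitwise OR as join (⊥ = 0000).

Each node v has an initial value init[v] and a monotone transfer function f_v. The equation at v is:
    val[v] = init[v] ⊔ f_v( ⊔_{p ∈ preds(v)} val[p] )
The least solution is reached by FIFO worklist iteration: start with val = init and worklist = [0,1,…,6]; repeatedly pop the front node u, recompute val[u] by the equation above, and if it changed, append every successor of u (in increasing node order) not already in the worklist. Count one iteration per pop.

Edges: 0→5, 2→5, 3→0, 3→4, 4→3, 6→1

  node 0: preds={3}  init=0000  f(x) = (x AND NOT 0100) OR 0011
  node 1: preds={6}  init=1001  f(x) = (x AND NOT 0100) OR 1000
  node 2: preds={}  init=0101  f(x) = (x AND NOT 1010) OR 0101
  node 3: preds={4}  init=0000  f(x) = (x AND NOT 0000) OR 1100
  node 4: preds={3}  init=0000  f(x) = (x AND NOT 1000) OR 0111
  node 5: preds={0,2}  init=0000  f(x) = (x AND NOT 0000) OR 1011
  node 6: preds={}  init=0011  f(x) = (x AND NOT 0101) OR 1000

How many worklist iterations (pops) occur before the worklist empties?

13

Iteration log — 13 steps:
  step 1. node 0  ⊔preds=0000  new=0011  old=0000  +wl: 
  step 2. node 1  ⊔preds=0011  new=1011  old=1001  +wl: 
  step 3. node 2  ⊔preds=0000  new=0101  stable
  step 4. node 3  ⊔preds=0000  new=1100  old=0000  +wl: 0
  step 5. node 4  ⊔preds=1100  new=0111  old=0000  +wl: 3
  step 6. node 5  ⊔preds=0111  new=1111  old=0000  +wl: 
  step 7. node 6  ⊔preds=0000  new=1011  old=0011  +wl: 1
  step 8. node 0  ⊔preds=1100  new=1011  old=0011  +wl: 5
  step 9. node 3  ⊔preds=0111  new=1111  old=1100  +wl: 0,4
  step 10. node 1  ⊔preds=1011  new=1011  stable
  step 11. node 5  ⊔preds=1111  new=1111  stable
  step 12. node 0  ⊔preds=1111  new=1011  stable
  step 13. node 4  ⊔preds=1111  new=0111  stable

Least fixpoint reached:
  node 0: 1011
  node 1: 1011
  node 2: 0101
  node 3: 1111
  node 4: 0111
  node 5: 1111
  node 6: 1011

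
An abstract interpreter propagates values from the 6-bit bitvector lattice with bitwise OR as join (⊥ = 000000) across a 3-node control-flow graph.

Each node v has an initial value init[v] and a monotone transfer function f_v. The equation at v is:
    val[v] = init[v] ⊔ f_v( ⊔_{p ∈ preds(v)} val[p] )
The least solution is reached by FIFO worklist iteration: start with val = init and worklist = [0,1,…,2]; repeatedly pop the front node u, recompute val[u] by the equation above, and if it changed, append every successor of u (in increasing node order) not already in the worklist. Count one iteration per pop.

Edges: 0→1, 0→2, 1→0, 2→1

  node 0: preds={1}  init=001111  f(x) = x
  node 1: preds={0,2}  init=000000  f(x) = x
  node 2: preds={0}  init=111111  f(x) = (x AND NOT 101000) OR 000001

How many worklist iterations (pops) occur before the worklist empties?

6

Iteration log — 6 steps:
  step 1. node 0  ⊔preds=000000  new=001111  stable
  step 2. node 1  ⊔preds=111111  new=111111  old=000000  +wl: 0
  step 3. node 2  ⊔preds=001111  new=111111  stable
  step 4. node 0  ⊔preds=111111  new=111111  old=001111  +wl: 1,2
  step 5. node 1  ⊔preds=111111  new=111111  stable
  step 6. node 2  ⊔preds=111111  new=111111  stable

Least fixpoint reached:
  node 0: 111111
  node 1: 111111
  node 2: 111111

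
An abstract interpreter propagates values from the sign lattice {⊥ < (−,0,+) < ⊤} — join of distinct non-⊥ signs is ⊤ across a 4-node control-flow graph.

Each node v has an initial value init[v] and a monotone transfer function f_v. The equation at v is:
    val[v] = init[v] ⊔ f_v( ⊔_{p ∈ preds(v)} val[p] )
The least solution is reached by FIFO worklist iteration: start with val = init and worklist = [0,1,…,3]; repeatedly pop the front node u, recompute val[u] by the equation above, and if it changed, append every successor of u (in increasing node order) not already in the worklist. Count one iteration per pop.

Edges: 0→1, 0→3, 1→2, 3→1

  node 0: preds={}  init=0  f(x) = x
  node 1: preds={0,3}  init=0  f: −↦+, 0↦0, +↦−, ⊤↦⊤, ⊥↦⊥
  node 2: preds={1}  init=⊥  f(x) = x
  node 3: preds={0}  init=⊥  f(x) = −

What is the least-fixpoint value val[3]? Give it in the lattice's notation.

Iteration log — 6 steps:
  step 1. node 0  ⊔preds=⊥  new=0  stable
  step 2. node 1  ⊔preds=0  new=0  stable
  step 3. node 2  ⊔preds=0  new=0  old=⊥  +wl: 
  step 4. node 3  ⊔preds=0  new=−  old=⊥  +wl: 1
  step 5. node 1  ⊔preds=⊤  new=⊤  old=0  +wl: 2
  step 6. node 2  ⊔preds=⊤  new=⊤  old=0  +wl: 

Least fixpoint reached:
  node 0: 0
  node 1: ⊤
  node 2: ⊤
  node 3: −

−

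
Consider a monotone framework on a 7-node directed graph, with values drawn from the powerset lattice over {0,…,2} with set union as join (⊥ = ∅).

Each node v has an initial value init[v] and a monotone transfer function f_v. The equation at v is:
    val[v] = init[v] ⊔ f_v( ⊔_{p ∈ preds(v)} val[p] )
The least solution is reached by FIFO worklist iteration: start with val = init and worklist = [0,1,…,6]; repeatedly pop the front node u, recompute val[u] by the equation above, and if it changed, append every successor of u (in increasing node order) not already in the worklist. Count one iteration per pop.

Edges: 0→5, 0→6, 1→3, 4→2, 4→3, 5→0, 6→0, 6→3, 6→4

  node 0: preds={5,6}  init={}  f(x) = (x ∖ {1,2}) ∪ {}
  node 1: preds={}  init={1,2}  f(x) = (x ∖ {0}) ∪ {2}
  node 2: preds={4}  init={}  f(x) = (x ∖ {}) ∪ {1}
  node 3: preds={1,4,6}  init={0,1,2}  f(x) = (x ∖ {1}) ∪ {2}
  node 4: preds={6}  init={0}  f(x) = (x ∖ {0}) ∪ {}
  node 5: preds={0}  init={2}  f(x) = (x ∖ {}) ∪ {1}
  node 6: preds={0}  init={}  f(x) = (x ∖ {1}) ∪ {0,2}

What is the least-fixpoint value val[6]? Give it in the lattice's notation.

{0,2}

Worklist (15 pops):
  #1 pop 0: in={2} → {} (no change)
  #2 pop 1: in={} → {1,2} (no change)
  #3 pop 2: in={0} → {0,1} (was {}); enqueue []
  #4 pop 3: in={0,1,2} → {0,1,2} (no change)
  #5 pop 4: in={} → {0} (no change)
  #6 pop 5: in={} → {1,2} (was {2}); enqueue [0]
  #7 pop 6: in={} → {0,2} (was {}); enqueue [3,4]
  #8 pop 0: in={0,1,2} → {0} (was {}); enqueue [5,6]
  #9 pop 3: in={0,1,2} → {0,1,2} (no change)
  #10 pop 4: in={0,2} → {0,2} (was {0}); enqueue [2,3]
  #11 pop 5: in={0} → {0,1,2} (was {1,2}); enqueue [0]
  #12 pop 6: in={0} → {0,2} (no change)
  #13 pop 2: in={0,2} → {0,1,2} (was {0,1}); enqueue []
  #14 pop 3: in={0,1,2} → {0,1,2} (no change)
  #15 pop 0: in={0,1,2} → {0} (no change)

Fixpoint:
  val[0] = {0}
  val[1] = {1,2}
  val[2] = {0,1,2}
  val[3] = {0,1,2}
  val[4] = {0,2}
  val[5] = {0,1,2}
  val[6] = {0,2}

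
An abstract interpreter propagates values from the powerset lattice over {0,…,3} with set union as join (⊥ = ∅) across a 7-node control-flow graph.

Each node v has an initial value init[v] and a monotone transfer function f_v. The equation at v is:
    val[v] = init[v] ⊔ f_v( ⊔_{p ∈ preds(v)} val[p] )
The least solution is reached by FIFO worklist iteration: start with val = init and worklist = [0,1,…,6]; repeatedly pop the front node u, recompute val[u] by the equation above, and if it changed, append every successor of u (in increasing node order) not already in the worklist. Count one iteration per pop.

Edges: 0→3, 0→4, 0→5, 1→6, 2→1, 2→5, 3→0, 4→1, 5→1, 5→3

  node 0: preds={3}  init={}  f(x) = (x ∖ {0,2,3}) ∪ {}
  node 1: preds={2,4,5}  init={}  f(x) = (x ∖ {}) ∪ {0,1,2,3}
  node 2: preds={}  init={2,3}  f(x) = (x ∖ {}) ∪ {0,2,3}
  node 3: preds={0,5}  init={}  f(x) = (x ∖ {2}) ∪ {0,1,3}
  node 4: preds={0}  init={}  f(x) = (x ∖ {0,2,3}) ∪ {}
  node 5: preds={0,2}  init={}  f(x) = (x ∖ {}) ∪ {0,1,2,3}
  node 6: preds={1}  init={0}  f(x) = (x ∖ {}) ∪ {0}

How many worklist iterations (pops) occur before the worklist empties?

13

Iteration log — 13 steps:
  step 1. node 0  ⊔preds={}  new={}  stable
  step 2. node 1  ⊔preds={2,3}  new={0,1,2,3}  old={}  +wl: 
  step 3. node 2  ⊔preds={}  new={0,2,3}  old={2,3}  +wl: 1
  step 4. node 3  ⊔preds={}  new={0,1,3}  old={}  +wl: 0
  step 5. node 4  ⊔preds={}  new={}  stable
  step 6. node 5  ⊔preds={0,2,3}  new={0,1,2,3}  old={}  +wl: 3
  step 7. node 6  ⊔preds={0,1,2,3}  new={0,1,2,3}  old={0}  +wl: 
  step 8. node 1  ⊔preds={0,1,2,3}  new={0,1,2,3}  stable
  step 9. node 0  ⊔preds={0,1,3}  new={1}  old={}  +wl: 4,5
  step 10. node 3  ⊔preds={0,1,2,3}  new={0,1,3}  stable
  step 11. node 4  ⊔preds={1}  new={1}  old={}  +wl: 1
  step 12. node 5  ⊔preds={0,1,2,3}  new={0,1,2,3}  stable
  step 13. node 1  ⊔preds={0,1,2,3}  new={0,1,2,3}  stable

Least fixpoint reached:
  node 0: {1}
  node 1: {0,1,2,3}
  node 2: {0,2,3}
  node 3: {0,1,3}
  node 4: {1}
  node 5: {0,1,2,3}
  node 6: {0,1,2,3}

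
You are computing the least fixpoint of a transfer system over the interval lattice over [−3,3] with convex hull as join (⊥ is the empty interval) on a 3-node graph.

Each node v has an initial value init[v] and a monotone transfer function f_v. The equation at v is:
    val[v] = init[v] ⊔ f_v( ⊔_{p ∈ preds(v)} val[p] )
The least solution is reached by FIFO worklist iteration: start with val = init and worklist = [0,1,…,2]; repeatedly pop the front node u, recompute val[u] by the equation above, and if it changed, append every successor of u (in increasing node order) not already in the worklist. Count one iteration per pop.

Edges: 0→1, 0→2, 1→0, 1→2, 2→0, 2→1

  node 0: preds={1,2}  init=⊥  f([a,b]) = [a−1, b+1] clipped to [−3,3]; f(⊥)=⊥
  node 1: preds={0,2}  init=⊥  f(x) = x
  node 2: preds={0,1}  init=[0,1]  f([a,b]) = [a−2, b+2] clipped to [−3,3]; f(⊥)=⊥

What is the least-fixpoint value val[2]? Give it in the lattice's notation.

[-3,3]

Trace (7 dequeues):
  [1] u=0 | in [0,1] | out [-1,2] | prev ⊥ | push {}
  [2] u=1 | in [-1,2] | out [-1,2] | prev ⊥ | push {0}
  [3] u=2 | in [-1,2] | out [-3,3] | prev [0,1] | push {1}
  [4] u=0 | in [-3,3] | out [-3,3] | prev [-1,2] | push {2}
  [5] u=1 | in [-3,3] | out [-3,3] | prev [-1,2] | push {0}
  [6] u=2 | in [-3,3] | out [-3,3] | ==
  [7] u=0 | in [-3,3] | out [-3,3] | ==

Converged values:
  [0] [-3,3]
  [1] [-3,3]
  [2] [-3,3]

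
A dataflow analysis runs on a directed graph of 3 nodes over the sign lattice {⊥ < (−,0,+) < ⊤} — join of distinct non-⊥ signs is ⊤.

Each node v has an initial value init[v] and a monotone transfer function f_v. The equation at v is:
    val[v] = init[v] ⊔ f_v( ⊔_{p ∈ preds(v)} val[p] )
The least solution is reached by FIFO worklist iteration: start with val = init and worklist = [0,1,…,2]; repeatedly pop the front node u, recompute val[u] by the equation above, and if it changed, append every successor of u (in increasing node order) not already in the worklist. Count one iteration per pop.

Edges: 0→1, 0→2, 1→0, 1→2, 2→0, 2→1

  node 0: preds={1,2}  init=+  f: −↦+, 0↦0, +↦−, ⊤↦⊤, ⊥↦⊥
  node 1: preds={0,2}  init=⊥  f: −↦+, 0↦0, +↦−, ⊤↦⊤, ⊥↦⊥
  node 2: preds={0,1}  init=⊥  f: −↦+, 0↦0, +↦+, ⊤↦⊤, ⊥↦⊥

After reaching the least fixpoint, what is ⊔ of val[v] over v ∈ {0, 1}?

Worklist (7 pops):
  #1 pop 0: in=⊥ → + (no change)
  #2 pop 1: in=+ → − (was ⊥); enqueue [0]
  #3 pop 2: in=⊤ → ⊤ (was ⊥); enqueue [1]
  #4 pop 0: in=⊤ → ⊤ (was +); enqueue [2]
  #5 pop 1: in=⊤ → ⊤ (was −); enqueue [0]
  #6 pop 2: in=⊤ → ⊤ (no change)
  #7 pop 0: in=⊤ → ⊤ (no change)

Fixpoint:
  val[0] = ⊤
  val[1] = ⊤
  val[2] = ⊤

⊤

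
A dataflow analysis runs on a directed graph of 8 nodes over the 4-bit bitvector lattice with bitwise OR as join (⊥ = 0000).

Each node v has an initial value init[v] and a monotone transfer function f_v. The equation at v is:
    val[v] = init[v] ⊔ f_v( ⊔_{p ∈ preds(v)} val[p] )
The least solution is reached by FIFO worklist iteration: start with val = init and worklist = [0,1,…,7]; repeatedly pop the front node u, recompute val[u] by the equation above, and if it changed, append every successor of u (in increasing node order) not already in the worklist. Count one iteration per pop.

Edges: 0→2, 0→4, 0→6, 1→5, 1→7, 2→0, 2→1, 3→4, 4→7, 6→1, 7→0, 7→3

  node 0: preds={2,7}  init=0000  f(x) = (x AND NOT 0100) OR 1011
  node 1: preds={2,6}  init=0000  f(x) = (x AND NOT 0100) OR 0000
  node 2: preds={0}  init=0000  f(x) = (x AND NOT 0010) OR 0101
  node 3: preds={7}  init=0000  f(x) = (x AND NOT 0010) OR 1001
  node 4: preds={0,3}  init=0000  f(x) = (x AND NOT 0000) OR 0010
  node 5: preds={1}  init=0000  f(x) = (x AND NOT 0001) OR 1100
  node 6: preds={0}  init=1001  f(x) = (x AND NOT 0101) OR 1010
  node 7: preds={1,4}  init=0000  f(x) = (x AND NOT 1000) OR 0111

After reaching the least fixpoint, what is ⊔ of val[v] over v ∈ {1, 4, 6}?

Worklist (15 pops):
  #1 pop 0: in=0000 → 1011 (was 0000); enqueue []
  #2 pop 1: in=1001 → 1001 (was 0000); enqueue []
  #3 pop 2: in=1011 → 1101 (was 0000); enqueue [0,1]
  #4 pop 3: in=0000 → 1001 (was 0000); enqueue []
  #5 pop 4: in=1011 → 1011 (was 0000); enqueue []
  #6 pop 5: in=1001 → 1100 (was 0000); enqueue []
  #7 pop 6: in=1011 → 1011 (was 1001); enqueue []
  #8 pop 7: in=1011 → 0111 (was 0000); enqueue [3]
  #9 pop 0: in=1111 → 1011 (no change)
  #10 pop 1: in=1111 → 1011 (was 1001); enqueue [5,7]
  #11 pop 3: in=0111 → 1101 (was 1001); enqueue [4]
  #12 pop 5: in=1011 → 1110 (was 1100); enqueue []
  #13 pop 7: in=1011 → 0111 (no change)
  #14 pop 4: in=1111 → 1111 (was 1011); enqueue [7]
  #15 pop 7: in=1111 → 0111 (no change)

Fixpoint:
  val[0] = 1011
  val[1] = 1011
  val[2] = 1101
  val[3] = 1101
  val[4] = 1111
  val[5] = 1110
  val[6] = 1011
  val[7] = 0111

1111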